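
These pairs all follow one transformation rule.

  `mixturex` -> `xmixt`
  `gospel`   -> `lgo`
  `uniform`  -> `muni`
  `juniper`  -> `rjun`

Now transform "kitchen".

The transformation: move the last character to the front, then delete the last 3 characters.
On "kitchen" that produces "nkit".

nkit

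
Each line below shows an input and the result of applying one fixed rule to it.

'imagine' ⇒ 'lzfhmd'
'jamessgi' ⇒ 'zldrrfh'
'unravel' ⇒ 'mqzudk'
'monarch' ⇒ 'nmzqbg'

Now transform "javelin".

zudkhm

Each output is the input with this applied: shift every letter 1 place backward in the alphabet (wrapping around), then delete the first character.
"javelin" → "izudkhm" → "zudkhm".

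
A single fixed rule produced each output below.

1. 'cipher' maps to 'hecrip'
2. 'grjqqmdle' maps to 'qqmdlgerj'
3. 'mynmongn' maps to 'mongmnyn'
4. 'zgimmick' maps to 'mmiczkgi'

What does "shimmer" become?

mmesrhi

What's happening: swap the first and last characters, then move the first 3 characters to the end (rotate left by 3).
Working it through for "shimmer": intermediate "rhimmes", final "mmesrhi".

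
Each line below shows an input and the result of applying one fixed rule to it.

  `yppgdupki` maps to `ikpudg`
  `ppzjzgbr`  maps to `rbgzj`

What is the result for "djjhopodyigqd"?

Each output is the input with this applied: reverse the string, then delete the last 3 characters.
Working it through for "djjhopodyigqd": intermediate "dqgiydopohjjd", final "dqgiydopoh".

dqgiydopoh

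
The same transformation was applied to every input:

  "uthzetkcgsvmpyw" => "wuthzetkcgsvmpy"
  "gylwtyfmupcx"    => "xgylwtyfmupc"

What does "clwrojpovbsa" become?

Looking at the pairs, the operation is to move the last character to the front.
So "clwrojpovbsa" becomes "aclwrojpovbs".

aclwrojpovbs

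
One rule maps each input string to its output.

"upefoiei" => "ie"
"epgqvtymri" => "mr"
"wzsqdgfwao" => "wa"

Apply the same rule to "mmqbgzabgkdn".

kd

What's happening: move the last character to the front, then keep only the last 2 characters.
Working it through for "mmqbgzabgkdn": intermediate "nmmqbgzabgkd", final "kd".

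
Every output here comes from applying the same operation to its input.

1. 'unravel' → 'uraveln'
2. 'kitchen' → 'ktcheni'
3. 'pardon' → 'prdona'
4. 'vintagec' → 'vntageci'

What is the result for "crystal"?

The pattern: move the first character to the end, then swap the first and last characters.
On "crystal": the first step gives "rystalc", and the second then gives "cystalr".

cystalr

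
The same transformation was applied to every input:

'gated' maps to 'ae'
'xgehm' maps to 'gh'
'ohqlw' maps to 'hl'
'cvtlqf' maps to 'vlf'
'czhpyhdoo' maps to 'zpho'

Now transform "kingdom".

igo

The transformation: keep every other character starting from the second (positions 2nd, 4th, 6th, ...).
"kingdom" → "igo".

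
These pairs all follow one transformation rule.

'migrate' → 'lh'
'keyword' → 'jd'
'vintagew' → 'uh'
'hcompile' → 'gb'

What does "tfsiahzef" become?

se

The transformation: shift every letter 1 place backward in the alphabet (wrapping around), then keep only the first 2 characters.
"tfsiahzef" → "serhzgyde" → "se".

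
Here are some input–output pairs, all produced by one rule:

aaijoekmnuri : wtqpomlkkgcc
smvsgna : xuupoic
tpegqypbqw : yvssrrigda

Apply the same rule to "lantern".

Looking at the pairs, the operation is to shift every letter 2 places forward in the alphabet (wrapping around), then sort the characters into reverse alphabetical order.
Working it through for "lantern": intermediate "ncpvgtp", final "vtppngc".

vtppngc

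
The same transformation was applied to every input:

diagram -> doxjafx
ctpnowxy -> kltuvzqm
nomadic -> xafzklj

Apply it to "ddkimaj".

The transformation: shift every letter 3 places backward in the alphabet (wrapping around), then move the first 3 characters to the end (rotate left by 3).
Applying that to "ddkimaj" gives "fjxgaah".

fjxgaah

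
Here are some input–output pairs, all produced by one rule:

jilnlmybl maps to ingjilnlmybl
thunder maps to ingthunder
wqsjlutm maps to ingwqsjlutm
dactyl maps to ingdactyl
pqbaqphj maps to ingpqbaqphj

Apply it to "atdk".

ingatdk

In each case the input is transformed by: prepend "ing".
On "atdk" that produces "ingatdk".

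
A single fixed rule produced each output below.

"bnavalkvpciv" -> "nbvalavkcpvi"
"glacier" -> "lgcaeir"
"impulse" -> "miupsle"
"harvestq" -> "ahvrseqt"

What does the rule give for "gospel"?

ogpsle

In each case the input is transformed by: swap each adjacent pair of characters (1↔2, 3↔4, ...).
On "gospel" that produces "ogpsle".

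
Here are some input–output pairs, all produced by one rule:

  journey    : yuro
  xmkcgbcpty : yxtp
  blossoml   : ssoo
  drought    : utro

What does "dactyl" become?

ytld

Looking at the pairs, the operation is to sort the characters into reverse alphabetical order, then keep only the first 4 characters.
Working it through for "dactyl": intermediate "ytldca", final "ytld".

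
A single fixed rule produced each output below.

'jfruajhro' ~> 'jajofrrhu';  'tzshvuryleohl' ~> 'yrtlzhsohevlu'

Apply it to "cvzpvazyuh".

In each case the input is transformed by: take characters alternately from the front and the back (1st, last, 2nd, 2nd-last, ...), then move the last 2 characters to the front (rotate right by 2).
For "cvzpvazyuh", step one produces "chvuzypzva"; step two turns that into "vachvuzypz".

vachvuzypz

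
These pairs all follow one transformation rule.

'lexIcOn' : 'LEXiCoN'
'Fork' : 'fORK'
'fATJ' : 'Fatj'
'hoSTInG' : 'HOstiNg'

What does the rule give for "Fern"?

The pattern: flip the case of every letter.
On "Fern" that produces "fERN".

fERN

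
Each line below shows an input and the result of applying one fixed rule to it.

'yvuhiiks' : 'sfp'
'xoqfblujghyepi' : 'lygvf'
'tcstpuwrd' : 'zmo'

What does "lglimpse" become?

Looking at the pairs, the operation is to keep one character in every 3, starting at position 2 (positions 2nd, 5th, 8th, ...), then shift every letter 3 places backward in the alphabet (wrapping around).
Applying both steps to "lglimpse": "gme", then "djb".

djb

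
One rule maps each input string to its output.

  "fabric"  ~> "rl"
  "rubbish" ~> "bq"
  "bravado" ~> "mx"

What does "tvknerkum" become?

The rule is to shift every letter 9 places forward in the alphabet (wrapping around), then keep only the last 2 characters.
For "tvknerkum" the result is "dv".

dv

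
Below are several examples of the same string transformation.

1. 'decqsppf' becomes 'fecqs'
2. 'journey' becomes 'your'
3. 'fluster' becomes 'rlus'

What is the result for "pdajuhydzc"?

cdajuhy

Rule — swap the first and last characters, then delete the last 3 characters.
"pdajuhydzc" → "cdajuhydzp" → "cdajuhy".
(Check on "decqsppf": → "fecqsppd" → "fecqs" ✓)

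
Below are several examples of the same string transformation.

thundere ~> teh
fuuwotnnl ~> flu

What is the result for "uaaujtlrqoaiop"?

The pattern: take characters alternately from the front and the back (1st, last, 2nd, 2nd-last, ...), then keep only the first 3 characters.
On "uaaujtlrqoaiop": the first step gives "upaoaiuajotqlr", and the second then gives "upa".

upa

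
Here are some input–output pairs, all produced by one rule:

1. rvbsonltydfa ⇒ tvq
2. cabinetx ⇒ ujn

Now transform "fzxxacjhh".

The transformation: shift every letter 10 places backward in the alphabet (wrapping around), then keep only the last 3 characters.
Applying both steps to "fzxxacjhh": "vpnnqszxx", then "zxx".

zxx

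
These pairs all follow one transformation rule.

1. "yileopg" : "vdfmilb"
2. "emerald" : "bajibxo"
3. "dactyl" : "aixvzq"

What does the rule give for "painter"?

The pattern: take characters alternately from the front and the back (1st, last, 2nd, 2nd-last, ...), then shift every letter 3 places backward in the alphabet (wrapping around).
Working it through for "painter": intermediate "praeitn", final "moxbfqk".

moxbfqk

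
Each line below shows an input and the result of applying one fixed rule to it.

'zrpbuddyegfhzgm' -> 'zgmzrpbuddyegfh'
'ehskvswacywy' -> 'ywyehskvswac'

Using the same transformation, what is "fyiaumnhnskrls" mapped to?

rlsfyiaumnhnsk

Looking at the pairs, the operation is to move the last 3 characters to the front (rotate right by 3).
Doing the same to "fyiaumnhnskrls": "rlsfyiaumnhnsk".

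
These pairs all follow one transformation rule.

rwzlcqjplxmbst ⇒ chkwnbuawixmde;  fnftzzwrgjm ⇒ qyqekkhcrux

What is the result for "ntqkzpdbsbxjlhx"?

yebvkaomdmiuwsi

Each output is the input with this applied: shift every letter 11 places forward in the alphabet (wrapping around).
For "ntqkzpdbsbxjlhx" the result is "yebvkaomdmiuwsi".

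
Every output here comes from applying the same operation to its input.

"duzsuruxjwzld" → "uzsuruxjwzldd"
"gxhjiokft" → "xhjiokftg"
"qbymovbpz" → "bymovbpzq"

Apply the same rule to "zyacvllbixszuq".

yacvllbixszuqz

In each case the input is transformed by: move the first character to the end.
So "zyacvllbixszuq" becomes "yacvllbixszuqz".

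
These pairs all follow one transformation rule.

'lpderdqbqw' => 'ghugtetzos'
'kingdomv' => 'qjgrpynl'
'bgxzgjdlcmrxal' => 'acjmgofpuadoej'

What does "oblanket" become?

odqnhwre

The transformation: shift every letter 3 places forward in the alphabet (wrapping around), then move the first 2 characters to the end (rotate left by 2).
Working it through for "oblanket": intermediate "reodqnhw", final "odqnhwre".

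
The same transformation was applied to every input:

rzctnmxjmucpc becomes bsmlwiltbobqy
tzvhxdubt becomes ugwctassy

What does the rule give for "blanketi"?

zmjdshak

Looking at the pairs, the operation is to move the first 2 characters to the end (rotate left by 2), then shift every letter 1 place backward in the alphabet (wrapping around).
"blanketi" → "anketibl" → "zmjdshak".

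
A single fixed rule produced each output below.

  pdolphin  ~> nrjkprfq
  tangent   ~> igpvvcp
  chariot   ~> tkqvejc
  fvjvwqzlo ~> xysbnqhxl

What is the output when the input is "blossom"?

uuqodnq

The transformation: shift every letter 2 places forward in the alphabet (wrapping around), then move the first 3 characters to the end (rotate left by 3).
Applying that to "blossom" gives "uuqodnq".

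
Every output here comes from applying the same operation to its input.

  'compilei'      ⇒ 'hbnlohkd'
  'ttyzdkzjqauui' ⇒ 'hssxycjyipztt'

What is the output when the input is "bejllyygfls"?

radikkxxfek

Each output is the input with this applied: move the last character to the front, then shift every letter 1 place backward in the alphabet (wrapping around).
"bejllyygfls" → "sbejllyygfl" → "radikkxxfek".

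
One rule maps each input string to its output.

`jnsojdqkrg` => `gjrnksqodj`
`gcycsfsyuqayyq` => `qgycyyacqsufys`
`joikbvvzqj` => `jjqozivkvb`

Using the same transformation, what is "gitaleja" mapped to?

Looking at the pairs, the operation is to take characters alternately from the front and the back (1st, last, 2nd, 2nd-last, ...), then swap each adjacent pair of characters (1↔2, 3↔4, ...).
For "gitaleja", step one produces "gaijteal"; step two turns that into "agjietla".

agjietla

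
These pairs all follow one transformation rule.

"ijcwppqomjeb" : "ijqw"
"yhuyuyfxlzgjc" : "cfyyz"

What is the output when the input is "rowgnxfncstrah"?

afgrs

The transformation: keep one character in every 3, starting at position 1 (positions 1st, 4th, 7th, ...), then sort the characters into alphabetical order.
Applying both steps to "rowgnxfncstrah": "rgfsa", then "afgrs".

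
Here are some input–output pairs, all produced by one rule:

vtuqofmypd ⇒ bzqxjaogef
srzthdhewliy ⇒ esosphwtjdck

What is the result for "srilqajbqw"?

The rule is to shift every letter 11 places forward in the alphabet (wrapping around), then move the first 3 characters to the end (rotate left by 3).
"srilqajbqw" → "dctwblumbh" → "wblumbhdct".
(Check on "vtuqofmypd": → "gefbzqxjao" → "bzqxjaogef" ✓)

wblumbhdct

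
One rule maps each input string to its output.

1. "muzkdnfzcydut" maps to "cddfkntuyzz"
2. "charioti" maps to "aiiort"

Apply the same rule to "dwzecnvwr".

cenrvwz

Rule — delete the first 2 characters, then sort the characters into alphabetical order.
Applying both steps to "dwzecnvwr": "zecnvwr", then "cenrvwz".
(Check on "charioti": → "arioti" → "aiiort" ✓)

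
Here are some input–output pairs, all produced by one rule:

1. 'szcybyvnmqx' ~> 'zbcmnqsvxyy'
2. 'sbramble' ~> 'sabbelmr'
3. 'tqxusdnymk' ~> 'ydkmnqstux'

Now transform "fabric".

Each output is the input with this applied: sort the characters into alphabetical order, then move the last character to the front.
Starting from "fabric": after the first operation, "abcfir"; after the second, "rabcfi".

rabcfi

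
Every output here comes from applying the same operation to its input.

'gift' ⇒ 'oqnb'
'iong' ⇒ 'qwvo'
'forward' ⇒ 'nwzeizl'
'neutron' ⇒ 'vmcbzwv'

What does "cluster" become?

What's happening: shift every letter 8 places forward in the alphabet (wrapping around).
Doing the same to "cluster": "ktcabmz".

ktcabmz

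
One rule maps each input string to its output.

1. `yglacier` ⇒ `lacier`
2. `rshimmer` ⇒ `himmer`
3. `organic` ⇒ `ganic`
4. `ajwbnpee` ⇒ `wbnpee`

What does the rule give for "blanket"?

The transformation: delete the first 2 characters.
On "blanket" that produces "anket".

anket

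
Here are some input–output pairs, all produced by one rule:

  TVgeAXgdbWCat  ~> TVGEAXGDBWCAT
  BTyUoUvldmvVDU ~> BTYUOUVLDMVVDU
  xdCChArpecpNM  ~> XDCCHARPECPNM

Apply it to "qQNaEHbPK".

The pattern: convert every letter to uppercase.
Doing the same to "qQNaEHbPK": "QQNAEHBPK".

QQNAEHBPK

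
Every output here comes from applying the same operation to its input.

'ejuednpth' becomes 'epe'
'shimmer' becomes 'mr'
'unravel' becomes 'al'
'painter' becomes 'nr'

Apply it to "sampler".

pr

The rule is to move the first character to the end, then keep one character in every 3, starting at position 3 (positions 3rd, 6th, 9th, ...).
Starting from "sampler": after the first operation, "amplers"; after the second, "pr".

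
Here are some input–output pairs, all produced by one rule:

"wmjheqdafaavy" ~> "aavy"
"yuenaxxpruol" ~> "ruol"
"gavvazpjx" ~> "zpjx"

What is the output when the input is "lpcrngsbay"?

sbay

The pattern: keep only the last 4 characters.
For "lpcrngsbay" the result is "sbay".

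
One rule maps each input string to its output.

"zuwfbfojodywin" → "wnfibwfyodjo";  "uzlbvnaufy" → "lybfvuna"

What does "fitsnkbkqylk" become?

tkslnykqbk

In each case the input is transformed by: delete the first 2 characters, then take characters alternately from the front and the back (1st, last, 2nd, 2nd-last, ...).
On "fitsnkbkqylk": the first step gives "tsnkbkqylk", and the second then gives "tkslnykqbk".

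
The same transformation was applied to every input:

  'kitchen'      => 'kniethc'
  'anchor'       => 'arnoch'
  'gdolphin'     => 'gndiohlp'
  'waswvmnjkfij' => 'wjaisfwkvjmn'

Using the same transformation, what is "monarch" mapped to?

mhocnra

What's happening: take characters alternately from the front and the back (1st, last, 2nd, 2nd-last, ...).
"monarch" → "mhocnra".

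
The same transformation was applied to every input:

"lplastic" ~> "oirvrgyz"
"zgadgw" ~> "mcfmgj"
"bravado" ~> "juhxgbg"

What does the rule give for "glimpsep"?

Rule — move the last 2 characters to the front (rotate right by 2), then shift every letter 6 places forward in the alphabet (wrapping around).
Applying both steps to "glimpsep": "epglimps", then "kvmrosvy".

kvmrosvy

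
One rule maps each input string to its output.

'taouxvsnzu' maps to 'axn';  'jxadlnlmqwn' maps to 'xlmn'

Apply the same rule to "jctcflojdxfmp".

cfjf

The transformation: keep one character in every 3, starting at position 2 (positions 2nd, 5th, 8th, ...).
Applying that to "jctcflojdxfmp" gives "cfjf".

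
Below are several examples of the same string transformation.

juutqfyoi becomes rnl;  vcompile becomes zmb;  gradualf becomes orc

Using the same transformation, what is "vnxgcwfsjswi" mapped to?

kzpt

The pattern: keep one character in every 3, starting at position 2 (positions 2nd, 5th, 8th, ...), then shift every letter 3 places backward in the alphabet (wrapping around).
Starting from "vnxgcwfsjswi": after the first operation, "ncsw"; after the second, "kzpt".
(Check on "gradualf": → "ruf" → "orc" ✓)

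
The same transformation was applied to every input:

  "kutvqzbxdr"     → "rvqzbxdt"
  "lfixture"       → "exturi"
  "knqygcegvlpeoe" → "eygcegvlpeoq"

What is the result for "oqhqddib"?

What's happening: delete the first 2 characters, then swap the first and last characters.
For "oqhqddib", step one produces "hqddib"; step two turns that into "bqddih".

bqddih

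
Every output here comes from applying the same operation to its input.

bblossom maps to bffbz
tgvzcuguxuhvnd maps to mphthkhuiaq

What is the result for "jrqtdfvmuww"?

The rule is to shift every letter 13 places forward in the alphabet (wrapping around) — i.e. ROT13, then delete the first 3 characters.
For "jrqtdfvmuww", step one produces "wedgqsizhjj"; step two turns that into "gqsizhjj".

gqsizhjj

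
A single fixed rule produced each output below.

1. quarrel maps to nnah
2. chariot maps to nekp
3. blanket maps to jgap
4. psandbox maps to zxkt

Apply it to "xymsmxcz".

Each output is the input with this applied: shift every letter 4 places backward in the alphabet (wrapping around), then keep only the last 4 characters.
On "xymsmxcz": the first step gives "tuioityv", and the second then gives "ityv".

ityv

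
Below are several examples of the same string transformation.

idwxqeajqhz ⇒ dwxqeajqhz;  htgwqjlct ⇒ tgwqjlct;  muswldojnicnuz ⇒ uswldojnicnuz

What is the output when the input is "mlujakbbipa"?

Each output is the input with this applied: delete the first character.
So "mlujakbbipa" becomes "lujakbbipa".

lujakbbipa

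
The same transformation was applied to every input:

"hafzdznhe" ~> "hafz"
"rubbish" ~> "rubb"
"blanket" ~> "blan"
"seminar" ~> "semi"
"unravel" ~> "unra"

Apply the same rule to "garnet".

garn

The transformation: keep only the first 4 characters.
"garnet" → "garn".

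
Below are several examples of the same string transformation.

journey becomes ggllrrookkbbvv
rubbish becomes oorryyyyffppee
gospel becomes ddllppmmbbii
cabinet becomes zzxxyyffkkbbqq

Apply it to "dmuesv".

aajjrrbbppss

The pattern: shift every letter 3 places backward in the alphabet (wrapping around), then double every character.
"dmuesv" → "ajrbps" → "aajjrrbbppss".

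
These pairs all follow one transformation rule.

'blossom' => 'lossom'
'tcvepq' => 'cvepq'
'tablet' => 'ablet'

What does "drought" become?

Looking at the pairs, the operation is to delete the first character.
On "drought" that produces "rought".

rought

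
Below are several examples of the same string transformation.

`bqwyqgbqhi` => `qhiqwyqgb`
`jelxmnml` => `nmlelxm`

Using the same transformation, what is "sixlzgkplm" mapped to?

plmixlzgk

What's happening: delete the first character, then move the last 3 characters to the front (rotate right by 3).
Applying both steps to "sixlzgkplm": "ixlzgkplm", then "plmixlzgk".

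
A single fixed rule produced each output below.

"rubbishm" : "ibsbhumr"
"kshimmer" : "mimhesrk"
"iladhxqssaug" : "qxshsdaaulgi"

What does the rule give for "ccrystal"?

What's happening: swap the front and back halves of the string, then take characters alternately from the front and the back (1st, last, 2nd, 2nd-last, ...).
Applying both steps to "ccrystal": "stalccry", then "sytraclc".
(Check on "kshimmer": → "mmerkshi" → "mimhesrk" ✓)

sytraclc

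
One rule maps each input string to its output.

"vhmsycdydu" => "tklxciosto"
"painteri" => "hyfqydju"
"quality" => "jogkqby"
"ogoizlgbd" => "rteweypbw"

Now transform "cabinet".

ujsqryd

Rule — shift every letter 10 places backward in the alphabet (wrapping around), then move the last 2 characters to the front (rotate right by 2).
Starting from "cabinet": after the first operation, "sqryduj"; after the second, "ujsqryd".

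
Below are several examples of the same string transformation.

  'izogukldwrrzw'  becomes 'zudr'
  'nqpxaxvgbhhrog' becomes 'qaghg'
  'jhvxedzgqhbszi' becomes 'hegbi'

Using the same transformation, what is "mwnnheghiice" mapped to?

The rule is to keep one character in every 3, starting at position 2 (positions 2nd, 5th, 8th, ...).
Doing the same to "mwnnheghiice": "whhc".

whhc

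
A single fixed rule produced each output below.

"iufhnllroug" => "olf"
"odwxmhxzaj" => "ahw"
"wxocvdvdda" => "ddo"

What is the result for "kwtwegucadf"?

The transformation: keep one character in every 3, starting at position 3 (positions 3rd, 6th, 9th, ...), then reverse the string.
On "kwtwegucadf": the first step gives "tga", and the second then gives "agt".
(Check on "odwxmhxzaj": → "wha" → "ahw" ✓)

agt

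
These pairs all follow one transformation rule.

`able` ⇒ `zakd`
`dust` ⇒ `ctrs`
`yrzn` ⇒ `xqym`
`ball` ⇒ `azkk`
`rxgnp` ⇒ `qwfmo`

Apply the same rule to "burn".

Each output is the input with this applied: shift every letter 1 place backward in the alphabet (wrapping around).
"burn" → "atqm".

atqm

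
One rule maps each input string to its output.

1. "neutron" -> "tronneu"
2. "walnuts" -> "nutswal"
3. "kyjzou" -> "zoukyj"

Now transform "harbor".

Looking at the pairs, the operation is to move the first 3 characters to the end (rotate left by 3).
For "harbor" the result is "borhar".

borhar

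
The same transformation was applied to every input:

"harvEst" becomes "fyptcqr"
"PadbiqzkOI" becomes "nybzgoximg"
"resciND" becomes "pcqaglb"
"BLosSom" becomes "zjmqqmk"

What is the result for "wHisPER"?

ufgqncp

Each output is the input with this applied: shift every letter 2 places backward in the alphabet (wrapping around), then convert every letter to lowercase.
"wHisPER" → "ufgqncp".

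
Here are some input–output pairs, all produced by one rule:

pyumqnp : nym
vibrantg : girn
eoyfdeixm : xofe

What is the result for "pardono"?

Each output is the input with this applied: keep every other character starting from the second (positions 2nd, 4th, 6th, ...), then move the last character to the front.
Doing the same to "pardono": "nad".

nad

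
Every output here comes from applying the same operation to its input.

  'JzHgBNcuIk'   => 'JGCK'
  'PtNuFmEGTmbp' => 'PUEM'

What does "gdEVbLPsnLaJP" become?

GVPLP

The rule is to keep one character in every 3, starting at position 1 (positions 1st, 4th, 7th, ...), then convert every letter to uppercase.
For "gdEVbLPsnLaJP", step one produces "gVPLP"; step two turns that into "GVPLP".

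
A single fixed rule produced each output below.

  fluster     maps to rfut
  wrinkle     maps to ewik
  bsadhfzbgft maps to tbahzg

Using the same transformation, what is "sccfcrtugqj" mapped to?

jscctg

In each case the input is transformed by: keep every other character starting from the first (positions 1st, 3rd, 5th, ...), then move the last character to the front.
On "sccfcrtugqj": the first step gives "scctgj", and the second then gives "jscctg".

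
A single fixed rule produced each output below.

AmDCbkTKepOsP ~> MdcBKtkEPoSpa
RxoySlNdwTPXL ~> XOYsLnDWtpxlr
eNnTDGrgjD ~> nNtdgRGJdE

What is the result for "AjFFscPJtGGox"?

What's happening: flip the case of every letter, then move the first character to the end.
Applying both steps to "AjFFscPJtGGox": "aJffSCpjTggOX", then "JffSCpjTggOXa".

JffSCpjTggOXa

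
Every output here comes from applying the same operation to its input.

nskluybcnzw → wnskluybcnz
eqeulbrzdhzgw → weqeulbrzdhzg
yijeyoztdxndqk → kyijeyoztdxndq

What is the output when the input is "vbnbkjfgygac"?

The transformation: move the last character to the front.
Applying that to "vbnbkjfgygac" gives "cvbnbkjfgyga".

cvbnbkjfgyga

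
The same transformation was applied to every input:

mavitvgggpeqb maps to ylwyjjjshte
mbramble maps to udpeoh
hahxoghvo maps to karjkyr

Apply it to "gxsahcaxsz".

Each output is the input with this applied: delete the first 2 characters, then shift every letter 3 places forward in the alphabet (wrapping around).
"gxsahcaxsz" → "sahcaxsz" → "vdkfdavc".

vdkfdavc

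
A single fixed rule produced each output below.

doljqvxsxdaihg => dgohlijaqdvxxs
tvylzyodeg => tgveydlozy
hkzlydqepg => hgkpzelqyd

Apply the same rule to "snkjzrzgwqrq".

sqnrkqjwzgrz

What's happening: take characters alternately from the front and the back (1st, last, 2nd, 2nd-last, ...).
Doing the same to "snkjzrzgwqrq": "sqnrkqjwzgrz".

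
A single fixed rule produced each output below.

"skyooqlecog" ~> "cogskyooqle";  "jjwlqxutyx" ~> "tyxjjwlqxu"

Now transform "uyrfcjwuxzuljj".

In each case the input is transformed by: move the last 3 characters to the front (rotate right by 3).
"uyrfcjwuxzuljj" → "ljjuyrfcjwuxzu".

ljjuyrfcjwuxzu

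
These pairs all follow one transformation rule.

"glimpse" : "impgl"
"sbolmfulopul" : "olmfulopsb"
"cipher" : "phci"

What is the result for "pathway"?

The transformation: delete the last 2 characters, then move the first 2 characters to the end (rotate left by 2).
On "pathway": the first step gives "pathw", and the second then gives "thwpa".

thwpa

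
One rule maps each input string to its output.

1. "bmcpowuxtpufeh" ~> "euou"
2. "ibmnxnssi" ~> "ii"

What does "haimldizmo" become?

oaii

The transformation: take characters alternately from the front and the back (1st, last, 2nd, 2nd-last, ...), then keep only the vowels.
Working it through for "haimldizmo": intermediate "hoamizmild", final "oaii".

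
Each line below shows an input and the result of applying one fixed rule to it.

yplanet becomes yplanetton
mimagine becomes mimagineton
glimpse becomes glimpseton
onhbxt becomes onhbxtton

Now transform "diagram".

diagramton

What's happening: append "ton".
For "diagram" the result is "diagramton".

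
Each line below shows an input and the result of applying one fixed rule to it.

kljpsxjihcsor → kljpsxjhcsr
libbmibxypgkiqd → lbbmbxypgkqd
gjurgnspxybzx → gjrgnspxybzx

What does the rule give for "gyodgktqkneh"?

The transformation: remove every vowel.
Applying that to "gyodgktqkneh" gives "gydgktqknh".

gydgktqknh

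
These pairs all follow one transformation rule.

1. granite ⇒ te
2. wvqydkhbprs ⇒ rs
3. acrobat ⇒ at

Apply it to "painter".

er

In each case the input is transformed by: keep only the last 2 characters.
Applying that to "painter" gives "er".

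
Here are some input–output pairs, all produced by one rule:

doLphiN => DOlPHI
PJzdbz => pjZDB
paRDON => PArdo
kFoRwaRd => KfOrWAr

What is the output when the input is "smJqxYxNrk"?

SMjQXyXnR

In each case the input is transformed by: flip the case of every letter, then delete the last character.
Applying both steps to "smJqxYxNrk": "SMjQXyXnRK", then "SMjQXyXnR".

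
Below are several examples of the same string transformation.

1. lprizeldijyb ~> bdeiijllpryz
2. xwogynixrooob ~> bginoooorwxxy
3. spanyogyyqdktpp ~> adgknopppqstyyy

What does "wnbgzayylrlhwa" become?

aabghllnrwwyyz

In each case the input is transformed by: sort the characters into alphabetical order.
Applying that to "wnbgzayylrlhwa" gives "aabghllnrwwyyz".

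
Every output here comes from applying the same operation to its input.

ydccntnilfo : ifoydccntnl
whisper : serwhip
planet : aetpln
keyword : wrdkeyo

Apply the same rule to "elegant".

gntelea

In each case the input is transformed by: move the last 3 characters to the front (rotate right by 3), then swap the first and last characters.
On "elegant": the first step gives "anteleg", and the second then gives "gntelea".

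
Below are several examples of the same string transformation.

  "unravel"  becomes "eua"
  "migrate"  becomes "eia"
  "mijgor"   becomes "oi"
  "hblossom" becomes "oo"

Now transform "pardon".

oa

The pattern: move the last 2 characters to the front (rotate right by 2), then keep only the vowels.
Doing the same to "pardon": "oa".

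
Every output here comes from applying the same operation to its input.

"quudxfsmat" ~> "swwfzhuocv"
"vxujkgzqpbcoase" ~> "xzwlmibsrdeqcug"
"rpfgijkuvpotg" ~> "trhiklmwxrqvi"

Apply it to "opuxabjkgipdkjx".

qrwzcdlmikrfmlz

Rule — shift every letter 2 places forward in the alphabet (wrapping around).
So "opuxabjkgipdkjx" becomes "qrwzcdlmikrfmlz".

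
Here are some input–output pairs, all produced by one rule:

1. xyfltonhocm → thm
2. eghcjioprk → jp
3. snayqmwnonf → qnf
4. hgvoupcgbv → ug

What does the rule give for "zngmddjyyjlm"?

Rule — delete the first 3 characters, then keep one character in every 3, starting at position 2 (positions 2nd, 5th, 8th, ...).
Doing the same to "zngmddjyyjlm": "dyl".

dyl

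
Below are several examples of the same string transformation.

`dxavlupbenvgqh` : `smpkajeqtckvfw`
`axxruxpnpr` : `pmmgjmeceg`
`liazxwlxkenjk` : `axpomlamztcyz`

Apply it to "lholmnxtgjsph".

awdabcmivyhew

Each output is the input with this applied: shift every letter 11 places backward in the alphabet (wrapping around).
Doing the same to "lholmnxtgjsph": "awdabcmivyhew".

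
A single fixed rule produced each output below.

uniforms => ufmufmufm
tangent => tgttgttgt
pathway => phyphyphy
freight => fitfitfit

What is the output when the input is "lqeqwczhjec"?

In each case the input is transformed by: keep one character in every 3, starting at position 1 (positions 1st, 4th, 7th, ...), then write the whole string 3 times in a row.
So "lqeqwczhjec" becomes "lqzelqzelqze".

lqzelqzelqze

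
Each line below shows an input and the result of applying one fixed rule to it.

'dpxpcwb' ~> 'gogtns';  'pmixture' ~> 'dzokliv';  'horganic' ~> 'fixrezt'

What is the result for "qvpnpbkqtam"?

mgegsbhkrd

The transformation: delete the first character, then shift every letter 9 places backward in the alphabet (wrapping around).
"qvpnpbkqtam" → "vpnpbkqtam" → "mgegsbhkrd".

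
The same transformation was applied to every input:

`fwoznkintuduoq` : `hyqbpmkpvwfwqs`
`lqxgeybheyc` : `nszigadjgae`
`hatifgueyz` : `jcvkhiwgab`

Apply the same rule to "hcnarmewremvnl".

jepctogytgoxpn

Looking at the pairs, the operation is to shift every letter 2 places forward in the alphabet (wrapping around).
For "hcnarmewremvnl" the result is "jepctogytgoxpn".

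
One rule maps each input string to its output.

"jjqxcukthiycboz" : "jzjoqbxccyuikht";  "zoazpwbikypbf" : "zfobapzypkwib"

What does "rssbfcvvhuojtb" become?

rbstsjbofuchvv

The transformation: take characters alternately from the front and the back (1st, last, 2nd, 2nd-last, ...).
Applying that to "rssbfcvvhuojtb" gives "rbstsjbofuchvv".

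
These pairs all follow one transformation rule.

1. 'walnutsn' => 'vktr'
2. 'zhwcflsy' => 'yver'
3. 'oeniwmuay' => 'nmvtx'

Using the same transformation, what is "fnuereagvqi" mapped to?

What's happening: keep every other character starting from the first (positions 1st, 3rd, 5th, ...), then shift every letter 1 place backward in the alphabet (wrapping around).
For "fnuereagvqi", step one produces "furavi"; step two turns that into "etqzuh".

etqzuh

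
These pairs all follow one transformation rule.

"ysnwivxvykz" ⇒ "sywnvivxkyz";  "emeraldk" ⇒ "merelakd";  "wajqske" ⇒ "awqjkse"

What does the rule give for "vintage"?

In each case the input is transformed by: swap each adjacent pair of characters (1↔2, 3↔4, ...).
Doing the same to "vintage": "ivtngae".

ivtngae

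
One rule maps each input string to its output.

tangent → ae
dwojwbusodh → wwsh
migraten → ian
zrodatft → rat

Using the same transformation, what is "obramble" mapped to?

Each output is the input with this applied: keep one character in every 3, starting at position 2 (positions 2nd, 5th, 8th, ...).
For "obramble" the result is "bme".

bme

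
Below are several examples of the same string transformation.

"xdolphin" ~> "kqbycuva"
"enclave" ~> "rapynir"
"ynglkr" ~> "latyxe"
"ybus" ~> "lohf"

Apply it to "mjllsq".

zwyyfd

The pattern: shift every letter 13 places forward in the alphabet (wrapping around) — i.e. ROT13.
"mjllsq" → "zwyyfd".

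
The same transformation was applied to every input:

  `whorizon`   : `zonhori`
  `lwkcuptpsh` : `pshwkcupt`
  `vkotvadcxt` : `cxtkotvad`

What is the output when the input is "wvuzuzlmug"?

mugvuzuzl

In each case the input is transformed by: delete the first character, then move the last 3 characters to the front (rotate right by 3).
"wvuzuzlmug" → "vuzuzlmug" → "mugvuzuzl".
(Check on "vkotvadcxt": → "kotvadcxt" → "cxtkotvad" ✓)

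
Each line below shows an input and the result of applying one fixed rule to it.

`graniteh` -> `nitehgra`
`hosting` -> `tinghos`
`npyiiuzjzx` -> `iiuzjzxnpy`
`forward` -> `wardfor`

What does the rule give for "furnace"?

Rule — move the first 3 characters to the end (rotate left by 3).
So "furnace" becomes "nacefur".

nacefur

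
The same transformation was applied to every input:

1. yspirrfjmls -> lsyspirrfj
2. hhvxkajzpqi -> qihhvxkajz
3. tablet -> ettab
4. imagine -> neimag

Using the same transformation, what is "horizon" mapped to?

In each case the input is transformed by: move the last 3 characters to the front (rotate right by 3), then delete the first character.
For "horizon", step one produces "zonhori"; step two turns that into "onhori".

onhori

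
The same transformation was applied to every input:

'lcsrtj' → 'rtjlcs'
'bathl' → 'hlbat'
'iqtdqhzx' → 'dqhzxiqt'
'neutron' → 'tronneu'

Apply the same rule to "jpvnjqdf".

Looking at the pairs, the operation is to move the first 3 characters to the end (rotate left by 3).
For "jpvnjqdf" the result is "njqdfjpv".

njqdfjpv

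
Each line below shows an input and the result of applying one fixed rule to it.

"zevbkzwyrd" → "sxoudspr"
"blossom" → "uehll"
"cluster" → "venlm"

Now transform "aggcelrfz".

tzzvxek

In each case the input is transformed by: shift every letter 7 places backward in the alphabet (wrapping around), then delete the last 2 characters.
Working it through for "aggcelrfz": intermediate "tzzvxekys", final "tzzvxek".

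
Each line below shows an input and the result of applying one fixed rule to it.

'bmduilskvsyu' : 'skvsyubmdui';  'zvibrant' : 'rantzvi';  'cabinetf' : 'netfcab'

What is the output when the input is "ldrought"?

In each case the input is transformed by: swap the front and back halves of the string, then delete the last character.
Applying both steps to "ldrought": "ughtldro", then "ughtldr".

ughtldr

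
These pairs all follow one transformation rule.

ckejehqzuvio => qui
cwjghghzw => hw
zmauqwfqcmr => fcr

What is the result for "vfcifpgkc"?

gc

Looking at the pairs, the operation is to keep every other character starting from the first (positions 1st, 3rd, 5th, ...), then delete the first 3 characters.
Applying both steps to "vfcifpgkc": "vcfgc", then "gc".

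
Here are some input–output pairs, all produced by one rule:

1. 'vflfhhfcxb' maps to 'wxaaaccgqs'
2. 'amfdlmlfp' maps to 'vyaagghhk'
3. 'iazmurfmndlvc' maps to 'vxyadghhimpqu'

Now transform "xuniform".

adhijmps

The pattern: sort the characters into alphabetical order, then shift every letter 5 places backward in the alphabet (wrapping around).
For "xuniform", step one produces "fimnorux"; step two turns that into "adhijmps".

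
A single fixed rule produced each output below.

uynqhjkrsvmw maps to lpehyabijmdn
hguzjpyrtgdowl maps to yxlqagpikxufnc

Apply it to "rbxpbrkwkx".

In each case the input is transformed by: shift every letter 9 places backward in the alphabet (wrapping around).
Doing the same to "rbxpbrkwkx": "isogsibnbo".

isogsibnbo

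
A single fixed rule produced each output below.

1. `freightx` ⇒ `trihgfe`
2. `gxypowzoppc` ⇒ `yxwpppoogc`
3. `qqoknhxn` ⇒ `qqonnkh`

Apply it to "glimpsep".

The pattern: sort the characters into reverse alphabetical order, then delete the first character.
Working it through for "glimpsep": intermediate "sppmlige", final "ppmlige".

ppmlige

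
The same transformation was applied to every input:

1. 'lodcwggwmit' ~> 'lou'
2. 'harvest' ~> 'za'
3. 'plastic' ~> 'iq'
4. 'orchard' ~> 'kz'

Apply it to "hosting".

av

Looking at the pairs, the operation is to shift every letter 8 places forward in the alphabet (wrapping around), then keep one character in every 3, starting at position 3 (positions 3rd, 6th, 9th, ...).
On "hosting": the first step gives "pwabqvo", and the second then gives "av".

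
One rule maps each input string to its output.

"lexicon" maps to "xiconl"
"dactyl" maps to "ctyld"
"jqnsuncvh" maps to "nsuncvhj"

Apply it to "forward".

rwardf

In each case the input is transformed by: move the first 2 characters to the end (rotate left by 2), then delete the last character.
On "forward": the first step gives "rwardfo", and the second then gives "rwardf".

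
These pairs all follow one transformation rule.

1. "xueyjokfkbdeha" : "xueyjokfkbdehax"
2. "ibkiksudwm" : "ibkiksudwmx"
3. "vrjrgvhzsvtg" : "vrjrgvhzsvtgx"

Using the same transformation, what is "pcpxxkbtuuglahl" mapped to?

The transformation: append "x".
Doing the same to "pcpxxkbtuuglahl": "pcpxxkbtuuglahlx".

pcpxxkbtuuglahlx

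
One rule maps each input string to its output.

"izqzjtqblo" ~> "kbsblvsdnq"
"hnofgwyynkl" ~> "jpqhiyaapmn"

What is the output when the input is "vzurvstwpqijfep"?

xbwtxuvyrsklhgr

Each output is the input with this applied: shift every letter 2 places forward in the alphabet (wrapping around).
So "vzurvstwpqijfep" becomes "xbwtxuvyrsklhgr".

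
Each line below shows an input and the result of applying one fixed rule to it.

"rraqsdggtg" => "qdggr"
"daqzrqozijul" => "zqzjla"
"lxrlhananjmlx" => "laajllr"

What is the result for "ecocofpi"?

The rule is to move the first 3 characters to the end (rotate left by 3), then keep every other character starting from the first (positions 1st, 3rd, 5th, ...).
Working it through for "ecocofpi": intermediate "cofpieco", final "cfic".

cfic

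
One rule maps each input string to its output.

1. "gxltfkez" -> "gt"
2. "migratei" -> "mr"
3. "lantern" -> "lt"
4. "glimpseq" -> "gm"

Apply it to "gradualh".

The pattern: move the last 2 characters to the front (rotate right by 2), then keep one character in every 3, starting at position 3 (positions 3rd, 6th, 9th, ...).
Starting from "gradualh": after the first operation, "lhgradua"; after the second, "gd".
(Check on "glimpseq": → "eqglimps" → "gm" ✓)

gd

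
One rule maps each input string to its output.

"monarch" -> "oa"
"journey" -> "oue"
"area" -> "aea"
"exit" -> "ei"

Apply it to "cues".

ue

What's happening: keep only the vowels.
On "cues" that produces "ue".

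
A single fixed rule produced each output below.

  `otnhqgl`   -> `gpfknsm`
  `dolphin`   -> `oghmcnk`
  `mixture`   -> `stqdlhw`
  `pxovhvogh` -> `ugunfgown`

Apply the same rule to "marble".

akdlzq

The transformation: move the first 3 characters to the end (rotate left by 3), then shift every letter 1 place backward in the alphabet (wrapping around).
Applying both steps to "marble": "blemar", then "akdlzq".
(Check on "pxovhvogh": → "vhvoghpxo" → "ugunfgown" ✓)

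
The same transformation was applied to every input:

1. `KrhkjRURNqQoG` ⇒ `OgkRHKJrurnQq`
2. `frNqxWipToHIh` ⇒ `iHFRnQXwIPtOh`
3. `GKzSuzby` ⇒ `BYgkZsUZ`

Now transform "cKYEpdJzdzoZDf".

Looking at the pairs, the operation is to move the last 2 characters to the front (rotate right by 2), then flip the case of every letter.
On "cKYEpdJzdzoZDf" that produces "dFCkyePDjZDZOz".

dFCkyePDjZDZOz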